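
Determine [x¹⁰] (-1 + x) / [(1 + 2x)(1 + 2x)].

-16384

The denominator gives the recurrence a_n = −4a_(n−1) − 4a_(n−2) for n ≥ 2; the numerator fixes a_0 = -1, a_1 = 5.
Iterating: -1, 5, -16, 44, -112, 272, -640, 1472, -3328, 7424, -16384, so a_10 = -16384.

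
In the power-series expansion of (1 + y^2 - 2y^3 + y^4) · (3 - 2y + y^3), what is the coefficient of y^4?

7

(1 + y^2 - 2y^3 + y^4) has coefficients 1,0,1,-2,1 for degrees 0…4.
(3 - 2y + y^3) has coefficients 3,-2,0,1,0 for degrees 0…4.
[y^4] = 1·0 + 1·0 − 2·(-2) + 1·3 = 7.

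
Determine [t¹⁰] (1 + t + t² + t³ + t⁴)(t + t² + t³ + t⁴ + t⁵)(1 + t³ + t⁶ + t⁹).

(1 + t + t² + t³ + t⁴) has coefficients 1,1,1,1,1 for degrees 0…4.
(t + t² + t³ + t⁴ + t⁵) has coefficients 0,1,1,1,1,1,0,0,0,0,0 for degrees 0…10.
Finally multiplying by (1 + t³ + t⁶ + t⁹), the product of all factors after the first has coefficients 0,1,1,1,2,2,1,2,2,1,2 for degrees 0…10.
[t¹⁰] = 1·2 + 1·1 + 1·2 + 1·2 + 1·1 = 8.

8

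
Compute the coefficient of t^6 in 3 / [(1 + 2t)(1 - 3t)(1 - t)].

2019

Partial fractions give a closed form: a_n = (4/5)·(-2)^n + (27/10)·3^n + (-1/2)·1^n.
At n = 6: a_6 = 2019.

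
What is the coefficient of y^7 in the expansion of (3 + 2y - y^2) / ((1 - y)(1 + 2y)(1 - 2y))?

404

The denominator gives the recurrence a_n = a_(n−1) + 4a_(n−2) − 4a_(n−3) for n ≥ 3; the numerator fixes a_0 = 3, a_1 = 5, a_2 = 16.
Iterating: 3, 5, 16, 24, 68, 100, 276, 404, so a_7 = 404.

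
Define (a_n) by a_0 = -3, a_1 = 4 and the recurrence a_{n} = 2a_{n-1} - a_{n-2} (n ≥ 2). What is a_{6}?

The ordinary generating function has denominator 1 - 2t + t^2.
Iterating the recurrence: a_0,…,a_{6} = -3, 4, 11, 18, 25, 32, 39.

39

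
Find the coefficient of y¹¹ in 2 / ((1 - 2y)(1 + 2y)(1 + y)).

-2730

Partial fractions give a closed form: a_n = (2/3)·2^n + (2)·(-2)^n + (-2/3)·(-1)^n.
At n = 11: a_11 = -2730.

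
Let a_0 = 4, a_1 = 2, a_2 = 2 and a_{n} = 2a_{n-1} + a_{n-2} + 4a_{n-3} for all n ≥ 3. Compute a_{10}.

27234

The ordinary generating function has denominator 1 - 2q - q^2 - 4q^3.
Iterating the recurrence: a_0,…,a_{10} = 4, 2, 2, 22, 54, 138, 418, 1190, 3350, 9562, 27234.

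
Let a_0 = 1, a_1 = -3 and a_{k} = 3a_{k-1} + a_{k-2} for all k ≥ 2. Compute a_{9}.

-34983

The ordinary generating function has denominator 1 - 3t - t^2.
Iterating the recurrence: a_0,…,a_{9} = 1, -3, -8, -27, -89, -294, -971, -3207, -10592, -34983.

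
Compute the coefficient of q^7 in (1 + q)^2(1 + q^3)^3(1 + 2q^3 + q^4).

21

(1 + q)^2 has coefficients 1,2,1 for degrees 0…2.
(1 + q^3)^3 has coefficients 1,0,0,3,0,0,3,0 for degrees 0…7.
Finally multiplying by (1 + 2q^3 + q^4), the product of all factors after the first has coefficients 1,0,0,5,1,0,9,3 for degrees 0…7.
[q^7] = 1·3 + 2·9 + 1·0 = 21.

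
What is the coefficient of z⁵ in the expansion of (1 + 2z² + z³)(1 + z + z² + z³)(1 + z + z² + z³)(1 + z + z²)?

33

(1 + 2z² + z³) has coefficients 1,0,2,1 for degrees 0…3.
(1 + z + z² + z³) has coefficients 1,1,1,1,0,0 for degrees 0…5.
Multiplying by (1 + z + z² + z³) gives running coefficients 1,2,3,4,3,2 for degrees 0…5.
Finally multiplying by (1 + z + z²), the product of all factors after the first has coefficients 1,3,6,9,10,9 for degrees 0…5.
[z⁵] = 1·9 + 2·9 + 1·6 = 33.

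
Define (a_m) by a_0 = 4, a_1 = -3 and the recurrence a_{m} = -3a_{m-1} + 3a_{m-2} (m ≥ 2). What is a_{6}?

The ordinary generating function has denominator 1 + 3y - 3y^2.
Iterating the recurrence: a_0,…,a_{6} = 4, -3, 21, -72, 279, -1053, 3996.

3996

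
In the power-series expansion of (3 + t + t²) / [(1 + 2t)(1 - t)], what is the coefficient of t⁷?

The denominator gives the recurrence a_n = −a_(n−1) + 2a_(n−2) for n ≥ 3; the numerator fixes a_0 = 3, a_1 = -2, a_2 = 9.
Iterating: 3, -2, 9, -13, 31, -57, 119, -233, so a_7 = -233.

-233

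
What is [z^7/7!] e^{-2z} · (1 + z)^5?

-1248

The EGF product rule gives c_7 = Σ_{k_1+k_2=7} C(7; k_1,k_2) · ∏ g_i(k_i), where e^{-2z} gives (-2)^k; (1+z)^5 gives the falling factorial (5)_k.
g_1(k) for k = 0…7: 1, -2, 4, -8, 16, -32, 64, -128.
g_2(k) for k = 0…7: 1, 5, 20, 60, 120, 120, 0, 0.
c_7 = Σ_k C(7,k)·g_1(k)·g_2(7−k) = 21·4·120 + 35·(-8)·120 + 35·16·60 + 21·(-32)·20 + 7·64·5 + 1·(-128)·1 = 10080 − 33600 + 33600 − 13440 + 2240 − 128 = -1248.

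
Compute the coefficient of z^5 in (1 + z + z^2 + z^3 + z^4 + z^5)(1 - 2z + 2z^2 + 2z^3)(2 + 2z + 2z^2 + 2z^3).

20

(1 + z + z^2 + z^3 + z^4 + z^5) has coefficients 1,1,1,1,1,1 for degrees 0…5.
(1 - 2z + 2z^2 + 2z^3) has coefficients 1,-2,2,2,0,0 for degrees 0…5.
Finally multiplying by (2 + 2z + 2z^2 + 2z^3), the product of all factors after the first has coefficients 2,-2,2,6,4,8 for degrees 0…5.
[z^5] = 1·8 + 1·4 + 1·6 + 1·2 + 1·(-2) + 1·2 = 20.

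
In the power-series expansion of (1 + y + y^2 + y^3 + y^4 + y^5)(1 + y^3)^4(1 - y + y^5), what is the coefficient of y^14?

10

(1 + y + y^2 + y^3 + y^4 + y^5) has coefficients 1,1,1,1,1,1 for degrees 0…5.
(1 + y^3)^4 has coefficients 1,0,0,4,0,0,6,0,0,4,0,0,1,0,0 for degrees 0…14.
Finally multiplying by (1 - y + y^5), the product of all factors after the first has coefficients 1,-1,0,4,-4,1,6,-6,4,4,-4,6,1,-1,4 for degrees 0…14.
[y^14] = 1·4 + 1·(-1) + 1·1 + 1·6 + 1·(-4) + 1·4 = 10.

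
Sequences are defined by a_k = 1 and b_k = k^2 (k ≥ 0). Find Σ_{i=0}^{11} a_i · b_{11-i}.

This is [x^11] in the product of the two ordinary generating functions.
Σ = 1·121 + 1·100 + 1·81 + 1·64 + 1·49 + 1·36 + 1·25 + 1·16 + 1·9 + 1·4 + 1·1 + 1·0 = 506.

506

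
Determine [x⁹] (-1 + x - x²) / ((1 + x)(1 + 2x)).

1789

The denominator gives the recurrence a_n = −3a_(n−1) − 2a_(n−2) for n ≥ 3; the numerator fixes a_0 = -1, a_1 = 4, a_2 = -11.
Iterating: -1, 4, -11, 25, -53, 109, -221, 445, -893, 1789, so a_9 = 1789.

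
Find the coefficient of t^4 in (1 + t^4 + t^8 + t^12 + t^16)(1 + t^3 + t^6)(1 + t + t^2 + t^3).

(1 + t^4 + t^8 + t^12 + t^16) has coefficients 1,0,0,0,1 for degrees 0…4.
(1 + t^3 + t^6) has coefficients 1,0,0,1,0 for degrees 0…4.
Finally multiplying by (1 + t + t^2 + t^3), the product of all factors after the first has coefficients 1,1,1,2,1 for degrees 0…4.
[t^4] = 1·1 + 1·1 = 2.

2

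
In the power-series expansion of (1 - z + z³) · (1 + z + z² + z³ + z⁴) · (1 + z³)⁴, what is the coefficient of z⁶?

11

(1 - z + z³) has coefficients 1,-1,0,1 for degrees 0…3.
(1 + z + z² + z³ + z⁴) has coefficients 1,1,1,1,1,0,0 for degrees 0…6.
Finally multiplying by (1 + z³)⁴, the product of all factors after the first has coefficients 1,1,1,5,5,4,10 for degrees 0…6.
[z⁶] = 1·10 − 1·4 + 1·5 = 11.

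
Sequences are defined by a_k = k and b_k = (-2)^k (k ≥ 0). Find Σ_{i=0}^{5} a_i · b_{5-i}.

9

The convolution is the t^5 coefficient of A(t)B(t).
Σ = 0·(-32) + 1·16 + 2·(-8) + 3·4 + 4·(-2) + 5·1 = 9.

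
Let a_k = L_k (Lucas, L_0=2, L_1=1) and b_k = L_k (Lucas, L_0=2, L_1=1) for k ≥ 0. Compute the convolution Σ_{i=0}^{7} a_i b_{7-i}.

274

Write out a_i and b_{7-i} for i = 0,…,7 and sum the products.
Σ = 2·29 + 1·18 + 3·11 + 4·7 + 7·4 + 11·3 + 18·1 + 29·2 = 274.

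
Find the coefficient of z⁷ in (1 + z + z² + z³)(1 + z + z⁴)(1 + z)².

(1 + z + z² + z³) has coefficients 1,1,1,1 for degrees 0…3.
(1 + z + z⁴) has coefficients 1,1,0,0,1,0,0,0 for degrees 0…7.
Finally multiplying by (1 + z)², the product of all factors after the first has coefficients 1,3,3,1,1,2,1,0 for degrees 0…7.
[z⁷] = 1·0 + 1·1 + 1·2 + 1·1 = 4.

4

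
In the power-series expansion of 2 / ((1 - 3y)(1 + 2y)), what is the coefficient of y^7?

The denominator gives the recurrence a_n = a_(n−1) + 6a_(n−2) for n ≥ 2; the numerator fixes a_0 = 2, a_1 = 2.
Iterating: 2, 2, 14, 26, 110, 266, 926, 2522, so a_7 = 2522.

2522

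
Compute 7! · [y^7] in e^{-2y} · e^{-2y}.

The EGF product rule gives c_7 = Σ_{k_1+k_2=7} C(7; k_1,k_2) · ∏ g_i(k_i), where e^{-2y} gives (-2)^k; e^{-2y} gives (-2)^k.
g_1(k) for k = 0…7: 1, -2, 4, -8, 16, -32, 64, -128.
g_2(k) for k = 0…7: 1, -2, 4, -8, 16, -32, 64, -128.
c_7 = Σ_k C(7,k)·g_1(k)·g_2(7−k) = 1·1·(-128) + 7·(-2)·64 + 21·4·(-32) + 35·(-8)·16 + 35·16·(-8) + 21·(-32)·4 + 7·64·(-2) + 1·(-128)·1 = −128 − 896 − 2688 − 4480 − 4480 − 2688 − 896 − 128 = -16384.

-16384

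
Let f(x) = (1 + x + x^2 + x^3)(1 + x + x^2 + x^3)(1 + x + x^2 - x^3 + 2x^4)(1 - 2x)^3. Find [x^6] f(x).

(1 + x + x^2 + x^3) has coefficients 1,1,1,1 for degrees 0…3.
(1 + x + x^2 + x^3) has coefficients 1,1,1,1,0,0,0 for degrees 0…6.
Multiplying by (1 + x + x^2 - x^3 + 2x^4) gives running coefficients 1,2,3,2,3,2,1 for degrees 0…6.
Finally multiplying by (1 - 2x)^3, the product of all factors after the first has coefficients 1,-4,3,0,11,-16,9 for degrees 0…6.
[x^6] = 1·9 + 1·(-16) + 1·11 + 1·0 = 4.

4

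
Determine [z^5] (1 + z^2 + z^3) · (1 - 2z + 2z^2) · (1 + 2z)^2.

(1 + z^2 + z^3) has coefficients 1,0,1,1 for degrees 0…3.
(1 - 2z + 2z^2) has coefficients 1,-2,2,0,0,0 for degrees 0…5.
Finally multiplying by (1 + 2z)^2, the product of all factors after the first has coefficients 1,2,-2,0,8,0 for degrees 0…5.
[z^5] = 1·0 + 1·0 + 1·(-2) = -2.

-2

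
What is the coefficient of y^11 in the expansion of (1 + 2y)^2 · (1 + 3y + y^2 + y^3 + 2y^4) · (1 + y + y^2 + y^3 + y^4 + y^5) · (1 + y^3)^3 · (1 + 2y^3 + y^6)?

1133

(1 + 2y)^2 has coefficients 1,4,4 for degrees 0…2.
(1 + 3y + y^2 + y^3 + 2y^4) has coefficients 1,3,1,1,2,0,0,0,0,0,0,0 for degrees 0…11.
Multiplying by (1 + y + y^2 + y^3 + y^4 + y^5) gives running coefficients 1,4,5,6,8,8,7,4,3,2,0,0 for degrees 0…11.
Multiplying by (1 + y^3)^3 gives running coefficients 1,4,5,9,20,23,28,40,42,42,40,38 for degrees 0…11.
Finally multiplying by (1 + 2y^3 + y^6), the product of all factors after the first has coefficients 1,4,5,11,28,33,47,84,93,107,140,145 for degrees 0…11.
[y^11] = 1·145 + 4·140 + 4·107 = 1133.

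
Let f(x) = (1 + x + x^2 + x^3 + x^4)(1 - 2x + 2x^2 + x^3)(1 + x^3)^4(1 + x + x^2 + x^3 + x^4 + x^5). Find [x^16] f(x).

(1 + x + x^2 + x^3 + x^4) has coefficients 1,1,1,1,1 for degrees 0…4.
(1 - 2x + 2x^2 + x^3) has coefficients 1,-2,2,1,0,0,0,0,0,0,0,0,0,0,0,0,0 for degrees 0…16.
Multiplying by (1 + x^3)^4 gives running coefficients 1,-2,2,5,-8,8,10,-12,12,10,-8,8,5,-2,2,1,0 for degrees 0…16.
Finally multiplying by (1 + x + x^2 + x^3 + x^4 + x^5), the product of all factors after the first has coefficients 1,-1,1,6,-2,6,15,5,15,20,20,20,15,25,15,6,14 for degrees 0…16.
[x^16] = 1·14 + 1·6 + 1·15 + 1·25 + 1·15 = 75.

75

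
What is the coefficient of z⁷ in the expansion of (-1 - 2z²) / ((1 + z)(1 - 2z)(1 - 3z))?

-5758

Partial fractions give a closed form: a_n = (-1/4)·(-1)^n + (2)·2^n + (-11/4)·3^n.
At n = 7: a_7 = -5758.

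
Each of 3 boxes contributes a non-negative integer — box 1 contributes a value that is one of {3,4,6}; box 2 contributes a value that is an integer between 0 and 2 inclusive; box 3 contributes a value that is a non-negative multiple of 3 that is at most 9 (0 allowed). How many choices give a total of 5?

The generating function for the choices is (z^3 + z^4 + z^6)·(1 + z + z^2)·(1 + z^3 + z^6 + z^9); the count is [z^5].
(z^3 + z^4 + z^6) has coefficients 0,0,0,1,1,0 for degrees 0…5.
(1 + z + z^2) has coefficients 1,1,1,0,0,0 for degrees 0…5.
Finally multiplying by (1 + z^3 + z^6 + z^9), the product of all factors after the first has coefficients 1,1,1,1,1,1 for degrees 0…5.
[z^5] = 1·1 + 1·1 = 2.

2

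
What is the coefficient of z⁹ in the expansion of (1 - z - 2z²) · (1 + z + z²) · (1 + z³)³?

(1 - z - 2z²) has coefficients 1,-1,-2 for degrees 0…2.
(1 + z + z²) has coefficients 1,1,1,0,0,0,0,0,0,0 for degrees 0…9.
Finally multiplying by (1 + z³)³, the product of all factors after the first has coefficients 1,1,1,3,3,3,3,3,3,1 for degrees 0…9.
[z⁹] = 1·1 − 1·3 − 2·3 = -8.

-8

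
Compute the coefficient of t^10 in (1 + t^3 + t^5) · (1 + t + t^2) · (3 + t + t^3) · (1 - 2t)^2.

(1 + t^3 + t^5) has coefficients 1,0,0,1,0,1 for degrees 0…5.
(1 + t + t^2) has coefficients 1,1,1,0,0,0,0,0,0,0,0 for degrees 0…10.
Multiplying by (3 + t + t^3) gives running coefficients 3,4,4,2,1,1,0,0,0,0,0 for degrees 0…10.
Finally multiplying by (1 - 2t)^2, the product of all factors after the first has coefficients 3,-8,0,2,9,5,0,4,0,0,0 for degrees 0…10.
[t^10] = 1·0 + 1·4 + 1·5 = 9.

9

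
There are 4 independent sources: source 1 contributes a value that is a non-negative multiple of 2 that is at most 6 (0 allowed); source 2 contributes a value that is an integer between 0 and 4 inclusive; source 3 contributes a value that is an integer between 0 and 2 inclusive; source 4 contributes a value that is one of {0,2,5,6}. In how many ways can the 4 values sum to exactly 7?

The generating function for the choices is (1 + q² + q⁴ + q⁶)·(1 + q + q² + q³ + q⁴)·(1 + q + q²)·(1 + q² + q⁵ + q⁶); the count is [q⁷].
(1 + q² + q⁴ + q⁶) has coefficients 1,0,1,0,1,0,1 for degrees 0…6.
(1 + q + q² + q³ + q⁴) has coefficients 1,1,1,1,1,0,0,0 for degrees 0…7.
Multiplying by (1 + q + q²) gives running coefficients 1,2,3,3,3,2,1,0 for degrees 0…7.
Finally multiplying by (1 + q² + q⁵ + q⁶), the product of all factors after the first has coefficients 1,2,4,5,6,6,7,7 for degrees 0…7.
[q⁷] = 1·7 + 1·6 + 1·5 + 1·2 = 20.

20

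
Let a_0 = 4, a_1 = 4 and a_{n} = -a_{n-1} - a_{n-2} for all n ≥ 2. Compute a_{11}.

-8

The ordinary generating function has denominator 1 + x + x^2.
Iterating the recurrence: a_0,…,a_{11} = 4, 4, -8, 4, 4, -8, 4, 4, -8, 4, 4, -8.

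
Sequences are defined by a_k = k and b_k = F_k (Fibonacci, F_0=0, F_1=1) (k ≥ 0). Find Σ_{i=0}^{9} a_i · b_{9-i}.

This is [x^9] in the product of the two ordinary generating functions.
Σ = 0·34 + 1·21 + 2·13 + 3·8 + 4·5 + 5·3 + 6·2 + 7·1 + 8·1 + 9·0 = 133.

133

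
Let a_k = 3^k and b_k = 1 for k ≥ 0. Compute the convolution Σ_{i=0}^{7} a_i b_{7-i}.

Write out a_i and b_{7-i} for i = 0,…,7 and sum the products.
Σ = 1·1 + 3·1 + 9·1 + 27·1 + 81·1 + 243·1 + 729·1 + 2187·1 = 3280.

3280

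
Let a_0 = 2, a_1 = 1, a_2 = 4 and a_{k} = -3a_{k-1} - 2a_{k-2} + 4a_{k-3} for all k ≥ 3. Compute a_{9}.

866

The ordinary generating function has denominator 1 + 3y + 2y^2 - 4y^3.
Iterating the recurrence: a_0,…,a_{9} = 2, 1, 4, -6, 14, -14, -10, 114, -378, 866.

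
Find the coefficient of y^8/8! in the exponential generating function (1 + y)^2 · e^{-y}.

41

The EGF product rule gives c_8 = Σ_{k_1+k_2=8} C(8; k_1,k_2) · ∏ g_i(k_i), where (1+y)^2 gives the falling factorial (2)_k; e^{-y} gives (-1)^k.
g_1(k) for k = 0…8: 1, 2, 2, 0, 0, 0, 0, 0, 0.
g_2(k) for k = 0…8: 1, -1, 1, -1, 1, -1, 1, -1, 1.
c_8 = Σ_k C(8,k)·g_1(k)·g_2(8−k) = 1·1·1 + 8·2·(-1) + 28·2·1 = 1 − 16 + 56 = 41.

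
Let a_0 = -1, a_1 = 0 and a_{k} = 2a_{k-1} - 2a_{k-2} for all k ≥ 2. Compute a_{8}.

The ordinary generating function has denominator 1 - 2t + 2t^2.
Iterating the recurrence: a_0,…,a_{8} = -1, 0, 2, 4, 4, 0, -8, -16, -16.

-16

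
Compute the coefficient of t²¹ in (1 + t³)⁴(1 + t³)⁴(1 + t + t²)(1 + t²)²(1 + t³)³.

(1 + t³)⁴ has coefficients 1,0,0,4,0,0,6,0,0,4,0,0,1 for degrees 0…12.
(1 + t³)⁴ has coefficients 1,0,0,4,0,0,6,0,0,4,0,0,1,0,0,0,0,0,0,0,0,0 for degrees 0…21.
Multiplying by (1 + t + t²) gives running coefficients 1,1,1,4,4,4,6,6,6,4,4,4,1,1,1,0,0,0,0,0,0,0 for degrees 0…21.
Multiplying by (1 + t²)² gives running coefficients 1,1,3,6,7,13,15,18,22,20,22,18,15,13,7,6,3,1,1,0,0,0 for degrees 0…21.
Finally multiplying by (1 + t³)³, the product of all factors after the first has coefficients 1,1,3,9,10,22,36,42,70,84,98,126,126,140,140,126,126,98,84,70,42,36 for degrees 0…21.
[t²¹] = 1·36 + 4·84 + 6·126 + 4·126 + 1·84 = 1716.

1716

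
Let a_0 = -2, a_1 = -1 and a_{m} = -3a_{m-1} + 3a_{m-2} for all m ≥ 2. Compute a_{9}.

20574

The ordinary generating function has denominator 1 + 3t - 3t^2.
Iterating the recurrence: a_0,…,a_{9} = -2, -1, -3, 6, -27, 99, -378, 1431, -5427, 20574.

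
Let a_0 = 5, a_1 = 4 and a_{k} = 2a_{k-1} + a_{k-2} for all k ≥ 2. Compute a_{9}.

5980

The ordinary generating function has denominator 1 - 2t - t^2.
Iterating the recurrence: a_0,…,a_{9} = 5, 4, 13, 30, 73, 176, 425, 1026, 2477, 5980.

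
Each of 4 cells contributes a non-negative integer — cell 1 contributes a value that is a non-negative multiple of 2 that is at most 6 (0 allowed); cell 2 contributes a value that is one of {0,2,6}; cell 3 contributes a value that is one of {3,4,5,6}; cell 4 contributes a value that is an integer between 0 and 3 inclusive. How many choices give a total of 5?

5

The generating function for the choices is (1 + q² + q⁴ + q⁶)·(1 + q² + q⁶)·(q³ + q⁴ + q⁵ + q⁶)·(1 + q + q² + q³); the count is [q⁵].
(1 + q² + q⁴ + q⁶) has coefficients 1,0,1,0,1,0 for degrees 0…5.
(1 + q² + q⁶) has coefficients 1,0,1,0,0,0 for degrees 0…5.
Multiplying by (q³ + q⁴ + q⁵ + q⁶) gives running coefficients 0,0,0,1,1,2 for degrees 0…5.
Finally multiplying by (1 + q + q² + q³), the product of all factors after the first has coefficients 0,0,0,1,2,4 for degrees 0…5.
[q⁵] = 1·4 + 1·1 + 1·0 = 5.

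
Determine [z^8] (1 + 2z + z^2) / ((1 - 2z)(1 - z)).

The denominator gives the recurrence a_n = 3a_(n−1) − 2a_(n−2) for n ≥ 3; the numerator fixes a_0 = 1, a_1 = 5, a_2 = 14.
Iterating: 1, 5, 14, 32, 68, 140, 284, 572, 1148, so a_8 = 1148.

1148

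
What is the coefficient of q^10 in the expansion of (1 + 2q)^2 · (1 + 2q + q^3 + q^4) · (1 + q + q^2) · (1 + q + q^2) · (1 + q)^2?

69

(1 + 2q)^2 has coefficients 1,4,4 for degrees 0…2.
(1 + 2q + q^3 + q^4) has coefficients 1,2,0,1,1,0,0,0,0,0,0 for degrees 0…10.
Multiplying by (1 + q + q^2) gives running coefficients 1,3,3,3,2,2,1,0,0,0,0 for degrees 0…10.
Multiplying by (1 + q + q^2) gives running coefficients 1,4,7,9,8,7,5,3,1,0,0 for degrees 0…10.
Finally multiplying by (1 + q)^2, the product of all factors after the first has coefficients 1,6,16,27,33,32,27,20,12,5,1 for degrees 0…10.
[q^10] = 1·1 + 4·5 + 4·12 = 69.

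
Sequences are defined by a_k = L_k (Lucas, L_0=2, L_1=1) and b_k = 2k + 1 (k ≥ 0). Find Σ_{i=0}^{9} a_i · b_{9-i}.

Write out a_i and b_{9-i} for i = 0,…,9 and sum the products.
Σ = 2·19 + 1·17 + 3·15 + 4·13 + 7·11 + 11·9 + 18·7 + 29·5 + 47·3 + 76·1 = 816.

816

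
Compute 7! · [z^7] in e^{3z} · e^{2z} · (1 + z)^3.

931250

The EGF product rule gives c_7 = Σ_{k_1+k_2+k_3=7} C(7; k_1,k_2,k_3) · ∏ g_i(k_i), where e^{3z} gives (3)^k; e^{2z} gives (2)^k; (1+z)^3 gives the falling factorial (3)_k.
g_1(k) for k = 0…7: 1, 3, 9, 27, 81, 243, 729, 2187.
g_2(k) for k = 0…7: 1, 2, 4, 8, 16, 32, 64, 128.
g_3(k) for k = 0…7: 1, 3, 6, 6, 0, 0, 0, 0.
First combine the last two factors: h(k) = Σ_j C(k,j)·g_2(j)·g_3(k−j) for k = 0…7: 1, 5, 22, 86, 304, 992, 3040, 8864.
c_7 = Σ_k C(7,k)·g_1(k)·h(7−k) = 1·1·8864 + 7·3·3040 + 21·9·992 + 35·27·304 + 35·81·86 + 21·243·22 + 7·729·5 + 1·2187·1 = 8864 + 63840 + 187488 + 287280 + 243810 + 112266 + 25515 + 2187 = 931250.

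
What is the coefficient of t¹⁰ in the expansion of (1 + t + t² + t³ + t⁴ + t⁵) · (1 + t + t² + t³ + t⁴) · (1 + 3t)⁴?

(1 + t + t² + t³ + t⁴ + t⁵) has coefficients 1,1,1,1,1,1 for degrees 0…5.
(1 + t + t² + t³ + t⁴) has coefficients 1,1,1,1,1,0,0,0,0,0,0 for degrees 0…10.
Finally multiplying by (1 + 3t)⁴, the product of all factors after the first has coefficients 1,13,67,175,256,255,243,189,81,0,0 for degrees 0…10.
[t¹⁰] = 1·0 + 1·0 + 1·81 + 1·189 + 1·243 + 1·255 = 768.

768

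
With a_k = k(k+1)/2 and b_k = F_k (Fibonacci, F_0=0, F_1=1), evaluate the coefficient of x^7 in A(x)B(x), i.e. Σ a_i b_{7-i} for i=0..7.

Write out a_i and b_{7-i} for i = 0,…,7 and sum the products.
Σ = 0·13 + 1·8 + 3·5 + 6·3 + 10·2 + 15·1 + 21·1 + 28·0 = 97.

97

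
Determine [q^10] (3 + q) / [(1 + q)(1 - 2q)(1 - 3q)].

438089

The denominator gives the recurrence a_n = 4a_(n−1) − a_(n−2) − 6a_(n−3) for n ≥ 3; the numerator fixes a_0 = 3, a_1 = 13, a_2 = 49.
Iterating: 3, 13, 49, 165, 533, 1673, 5169, 15805, 48013, 145233, 438089, so a_10 = 438089.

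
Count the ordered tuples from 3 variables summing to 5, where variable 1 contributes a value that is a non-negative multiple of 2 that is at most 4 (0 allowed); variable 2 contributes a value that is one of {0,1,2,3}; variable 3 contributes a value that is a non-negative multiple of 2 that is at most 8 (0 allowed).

5

The generating function for the choices is (1 + x² + x⁴)·(1 + x + x² + x³)·(1 + x² + x⁴ + x⁶ + x⁸); the count is [x⁵].
(1 + x² + x⁴) has coefficients 1,0,1,0,1 for degrees 0…4.
(1 + x + x² + x³) has coefficients 1,1,1,1,0,0 for degrees 0…5.
Finally multiplying by (1 + x² + x⁴ + x⁶ + x⁸), the product of all factors after the first has coefficients 1,1,2,2,2,2 for degrees 0…5.
[x⁵] = 1·2 + 1·2 + 1·1 = 5.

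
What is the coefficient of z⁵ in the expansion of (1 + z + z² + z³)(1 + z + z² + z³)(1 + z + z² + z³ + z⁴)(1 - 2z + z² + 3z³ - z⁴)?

13

(1 + z + z² + z³) has coefficients 1,1,1,1 for degrees 0…3.
(1 + z + z² + z³) has coefficients 1,1,1,1,0,0 for degrees 0…5.
Multiplying by (1 + z + z² + z³ + z⁴) gives running coefficients 1,2,3,4,4,3 for degrees 0…5.
Finally multiplying by (1 - 2z + z² + 3z³ - z⁴), the product of all factors after the first has coefficients 1,0,0,3,4,6 for degrees 0…5.
[z⁵] = 1·6 + 1·4 + 1·3 + 1·0 = 13.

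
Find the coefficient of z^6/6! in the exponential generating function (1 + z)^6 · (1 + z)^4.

The EGF product rule gives c_6 = Σ_{k_1+k_2=6} C(6; k_1,k_2) · ∏ g_i(k_i), where (1+z)^6 gives the falling factorial (6)_k; (1+z)^4 gives the falling factorial (4)_k.
g_1(k) for k = 0…6: 1, 6, 30, 120, 360, 720, 720.
g_2(k) for k = 0…6: 1, 4, 12, 24, 24, 0, 0.
c_6 = Σ_k C(6,k)·g_1(k)·g_2(6−k) = 15·30·24 + 20·120·24 + 15·360·12 + 6·720·4 + 1·720·1 = 10800 + 57600 + 64800 + 17280 + 720 = 151200.

151200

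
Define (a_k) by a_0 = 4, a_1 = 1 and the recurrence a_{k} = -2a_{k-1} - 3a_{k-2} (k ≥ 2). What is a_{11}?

The ordinary generating function has denominator 1 + 2z + 3z^2.
Iterating the recurrence: a_0,…,a_{11} = 4, 1, -14, 25, -8, -59, 142, -107, -212, 745, -854, -527.

-527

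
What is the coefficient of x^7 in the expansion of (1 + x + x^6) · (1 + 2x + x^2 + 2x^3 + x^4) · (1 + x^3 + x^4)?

(1 + x + x^6) has coefficients 1,1,0,0,0,0,1 for degrees 0…6.
(1 + 2x + x^2 + 2x^3 + x^4) has coefficients 1,2,1,2,1,0,0,0 for degrees 0…7.
Finally multiplying by (1 + x^3 + x^4), the product of all factors after the first has coefficients 1,2,1,3,4,3,3,3 for degrees 0…7.
[x^7] = 1·3 + 1·3 + 1·2 = 8.

8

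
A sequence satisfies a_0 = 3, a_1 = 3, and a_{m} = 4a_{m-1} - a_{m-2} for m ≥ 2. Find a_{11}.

1240209

The ordinary generating function has denominator 1 - 4z + z^2.
Iterating the recurrence: a_0,…,a_{11} = 3, 3, 9, 33, 123, 459, 1713, 6393, 23859, 89043, 332313, 1240209.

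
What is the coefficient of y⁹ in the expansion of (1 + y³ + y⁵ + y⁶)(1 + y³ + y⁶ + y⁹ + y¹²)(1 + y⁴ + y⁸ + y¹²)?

4

(1 + y³ + y⁵ + y⁶) has coefficients 1,0,0,1,0,1,1 for degrees 0…6.
(1 + y³ + y⁶ + y⁹ + y¹²) has coefficients 1,0,0,1,0,0,1,0,0,1 for degrees 0…9.
Finally multiplying by (1 + y⁴ + y⁸ + y¹²), the product of all factors after the first has coefficients 1,0,0,1,1,0,1,1,1,1 for degrees 0…9.
[y⁹] = 1·1 + 1·1 + 1·1 + 1·1 = 4.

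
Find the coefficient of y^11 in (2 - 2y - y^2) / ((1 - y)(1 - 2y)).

The denominator gives the recurrence a_n = 3a_(n−1) − 2a_(n−2) for n ≥ 3; the numerator fixes a_0 = 2, a_1 = 4, a_2 = 7.
Iterating: 2, 4, 7, 13, 25, 49, 97, 193, 385, 769, 1537, 3073, so a_11 = 3073.

3073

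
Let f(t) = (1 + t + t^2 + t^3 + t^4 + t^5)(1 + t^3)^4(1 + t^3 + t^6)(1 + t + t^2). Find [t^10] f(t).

66

(1 + t + t^2 + t^3 + t^4 + t^5) has coefficients 1,1,1,1,1,1 for degrees 0…5.
(1 + t^3)^4 has coefficients 1,0,0,4,0,0,6,0,0,4,0 for degrees 0…10.
Multiplying by (1 + t^3 + t^6) gives running coefficients 1,0,0,5,0,0,11,0,0,14,0 for degrees 0…10.
Finally multiplying by (1 + t + t^2), the product of all factors after the first has coefficients 1,1,1,5,5,5,11,11,11,14,14 for degrees 0…10.
[t^10] = 1·14 + 1·14 + 1·11 + 1·11 + 1·11 + 1·5 = 66.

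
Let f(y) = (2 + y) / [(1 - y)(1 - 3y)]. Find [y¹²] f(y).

1860042

The denominator gives the recurrence a_n = 4a_(n−1) − 3a_(n−2) for n ≥ 2; the numerator fixes a_0 = 2, a_1 = 9.
Iterating: 2, 9, 30, 93, 282, 849, 2550, 7653, 22962, 68889, 206670, 620013, 1860042, so a_12 = 1860042.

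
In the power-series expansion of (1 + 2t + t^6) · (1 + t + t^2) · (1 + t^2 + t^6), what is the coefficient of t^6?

2

(1 + 2t + t^6) has coefficients 1,2,0,0,0,0,1 for degrees 0…6.
(1 + t + t^2) has coefficients 1,1,1,0,0,0,0 for degrees 0…6.
Finally multiplying by (1 + t^2 + t^6), the product of all factors after the first has coefficients 1,1,2,1,1,0,1 for degrees 0…6.
[t^6] = 1·1 + 2·0 + 1·1 = 2.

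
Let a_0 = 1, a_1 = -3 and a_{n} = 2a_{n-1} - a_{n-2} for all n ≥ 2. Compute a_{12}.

The ordinary generating function has denominator 1 - 2y + y^2.
Iterating the recurrence: a_0,…,a_{12} = 1, -3, -7, -11, -15, -19, -23, -27, -31, -35, -39, -43, -47.

-47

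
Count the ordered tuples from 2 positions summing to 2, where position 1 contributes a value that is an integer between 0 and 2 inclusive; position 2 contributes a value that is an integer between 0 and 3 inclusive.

The generating function for the choices is (1 + t + t^2)·(1 + t + t^2 + t^3); the count is [t^2].
(1 + t + t^2) has coefficients 1,1,1 for degrees 0…2.
(1 + t + t^2 + t^3) has coefficients 1,1,1 for degrees 0…2.
[t^2] = 1·1 + 1·1 + 1·1 = 3.

3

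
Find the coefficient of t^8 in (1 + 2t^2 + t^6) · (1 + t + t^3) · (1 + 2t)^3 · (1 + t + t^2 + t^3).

(1 + 2t^2 + t^6) has coefficients 1,0,2,0,0,0,1 for degrees 0…6.
(1 + t + t^3) has coefficients 1,1,0,1,0,0,0,0,0 for degrees 0…8.
Multiplying by (1 + 2t)^3 gives running coefficients 1,7,18,21,14,12,8,0,0 for degrees 0…8.
Finally multiplying by (1 + t + t^2 + t^3), the product of all factors after the first has coefficients 1,8,26,47,60,65,55,34,20 for degrees 0…8.
[t^8] = 1·20 + 2·55 + 1·26 = 156.

156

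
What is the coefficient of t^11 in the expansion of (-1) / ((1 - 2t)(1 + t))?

Partial fractions give a closed form: a_n = (-2/3)·2^n + (-1/3)·(-1)^n.
At n = 11: a_11 = -1365.

-1365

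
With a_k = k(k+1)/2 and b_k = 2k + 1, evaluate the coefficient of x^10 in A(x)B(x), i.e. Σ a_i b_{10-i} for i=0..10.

This is [x^10] in the product of the two ordinary generating functions.
Σ = 0·21 + 1·19 + 3·17 + 6·15 + 10·13 + 15·11 + 21·9 + 28·7 + 36·5 + 45·3 + 55·1 = 1210.

1210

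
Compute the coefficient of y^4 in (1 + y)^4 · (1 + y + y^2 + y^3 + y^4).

16

(1 + y)^4 has coefficients 1,4,6,4,1 for degrees 0…4.
(1 + y + y^2 + y^3 + y^4) has coefficients 1,1,1,1,1 for degrees 0…4.
[y^4] = 1·1 + 4·1 + 6·1 + 4·1 + 1·1 = 16.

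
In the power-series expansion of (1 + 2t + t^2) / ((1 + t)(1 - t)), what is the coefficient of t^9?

2

The denominator gives the recurrence a_n = a_(n−2) for n ≥ 3; the numerator fixes a_0 = 1, a_1 = 2, a_2 = 2.
Iterating: 1, 2, 2, 2, 2, 2, 2, 2, 2, 2, so a_9 = 2.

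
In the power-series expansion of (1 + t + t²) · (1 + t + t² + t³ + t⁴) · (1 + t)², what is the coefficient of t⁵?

(1 + t + t²) has coefficients 1,1,1 for degrees 0…2.
(1 + t + t² + t³ + t⁴) has coefficients 1,1,1,1,1,0 for degrees 0…5.
Finally multiplying by (1 + t)², the product of all factors after the first has coefficients 1,3,4,4,4,3 for degrees 0…5.
[t⁵] = 1·3 + 1·4 + 1·4 = 11.

11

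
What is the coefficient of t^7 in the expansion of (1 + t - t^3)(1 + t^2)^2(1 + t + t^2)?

-2

(1 + t - t^3) has coefficients 1,1,0,-1 for degrees 0…3.
(1 + t^2)^2 has coefficients 1,0,2,0,1,0,0,0 for degrees 0…7.
Finally multiplying by (1 + t + t^2), the product of all factors after the first has coefficients 1,1,3,2,3,1,1,0 for degrees 0…7.
[t^7] = 1·0 + 1·1 − 1·3 = -2.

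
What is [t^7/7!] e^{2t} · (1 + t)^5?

The EGF product rule gives c_7 = Σ_{k_1+k_2=7} C(7; k_1,k_2) · ∏ g_i(k_i), where e^{2t} gives (2)^k; (1+t)^5 gives the falling factorial (5)_k.
g_1(k) for k = 0…7: 1, 2, 4, 8, 16, 32, 64, 128.
g_2(k) for k = 0…7: 1, 5, 20, 60, 120, 120, 0, 0.
c_7 = Σ_k C(7,k)·g_1(k)·g_2(7−k) = 21·4·120 + 35·8·120 + 35·16·60 + 21·32·20 + 7·64·5 + 1·128·1 = 10080 + 33600 + 33600 + 13440 + 2240 + 128 = 93088.

93088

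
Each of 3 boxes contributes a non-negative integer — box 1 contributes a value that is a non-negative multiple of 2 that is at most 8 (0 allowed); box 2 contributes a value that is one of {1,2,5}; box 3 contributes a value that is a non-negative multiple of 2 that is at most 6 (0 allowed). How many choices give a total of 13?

6

The generating function for the choices is (1 + q^2 + q^4 + q^6 + q^8)·(q + q^2 + q^5)·(1 + q^2 + q^4 + q^6); the count is [q^13].
(1 + q^2 + q^4 + q^6 + q^8) has coefficients 1,0,1,0,1,0,1,0,1 for degrees 0…8.
(q + q^2 + q^5) has coefficients 0,1,1,0,0,1,0,0,0,0,0,0,0,0 for degrees 0…13.
Finally multiplying by (1 + q^2 + q^4 + q^6), the product of all factors after the first has coefficients 0,1,1,1,1,2,1,2,1,1,0,1,0,0 for degrees 0…13.
[q^13] = 1·0 + 1·1 + 1·1 + 1·2 + 1·2 = 6.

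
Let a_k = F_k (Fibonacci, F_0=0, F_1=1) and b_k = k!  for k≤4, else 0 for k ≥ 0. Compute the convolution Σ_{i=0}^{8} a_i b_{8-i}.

152

The convolution is the t^8 coefficient of A(t)B(t).
Σ = 0·0 + 1·0 + 1·0 + 2·0 + 3·24 + 5·6 + 8·2 + 13·1 + 21·1 = 152.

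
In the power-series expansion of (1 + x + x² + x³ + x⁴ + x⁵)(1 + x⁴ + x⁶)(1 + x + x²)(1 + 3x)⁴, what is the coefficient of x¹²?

1454

(1 + x + x² + x³ + x⁴ + x⁵) has coefficients 1,1,1,1,1,1 for degrees 0…5.
(1 + x⁴ + x⁶) has coefficients 1,0,0,0,1,0,1,0,0,0,0,0,0 for degrees 0…12.
Multiplying by (1 + x + x²) gives running coefficients 1,1,1,0,1,1,2,1,1,0,0,0,0 for degrees 0…12.
Finally multiplying by (1 + 3x)⁴, the product of all factors after the first has coefficients 1,13,67,174,244,202,149,187,310,363,324,189,81 for degrees 0…12.
[x¹²] = 1·81 + 1·189 + 1·324 + 1·363 + 1·310 + 1·187 = 1454.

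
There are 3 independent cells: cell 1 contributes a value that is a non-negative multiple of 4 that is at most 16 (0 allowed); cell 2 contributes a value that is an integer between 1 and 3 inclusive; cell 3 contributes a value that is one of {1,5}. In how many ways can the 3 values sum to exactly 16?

The generating function for the choices is (1 + z⁴ + z⁸ + z¹² + z¹⁶)·(z + z² + z³)·(z + z⁵); the count is [z¹⁶].
(1 + z⁴ + z⁸ + z¹² + z¹⁶) has coefficients 1,0,0,0,1,0,0,0,1,0,0,0,1,0,0,0,1 for degrees 0…16.
(z + z² + z³) has coefficients 0,1,1,1,0,0,0,0,0,0,0,0,0,0,0,0,0 for degrees 0…16.
Finally multiplying by (z + z⁵), the product of all factors after the first has coefficients 0,0,1,1,1,0,1,1,1,0,0,0,0,0,0,0,0 for degrees 0…16.
[z¹⁶] = 1·0 + 1·0 + 1·1 + 1·1 + 1·0 = 2.

2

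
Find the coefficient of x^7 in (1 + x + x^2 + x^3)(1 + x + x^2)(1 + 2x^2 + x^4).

5

(1 + x + x^2 + x^3) has coefficients 1,1,1,1 for degrees 0…3.
(1 + x + x^2) has coefficients 1,1,1,0,0,0,0,0 for degrees 0…7.
Finally multiplying by (1 + 2x^2 + x^4), the product of all factors after the first has coefficients 1,1,3,2,3,1,1,0 for degrees 0…7.
[x^7] = 1·0 + 1·1 + 1·1 + 1·3 = 5.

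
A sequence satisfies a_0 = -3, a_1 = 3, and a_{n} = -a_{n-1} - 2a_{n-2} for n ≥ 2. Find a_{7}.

-9

The ordinary generating function has denominator 1 + t + 2t^2.
Iterating the recurrence: a_0,…,a_{7} = -3, 3, 3, -9, 3, 15, -21, -9.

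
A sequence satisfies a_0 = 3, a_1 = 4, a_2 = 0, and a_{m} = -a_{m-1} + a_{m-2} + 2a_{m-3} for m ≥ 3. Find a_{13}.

The ordinary generating function has denominator 1 + x - x^2 - 2x^3.
Iterating the recurrence: a_0,…,a_{13} = 3, 4, 0, 10, -2, 12, 6, 2, 28, -14, 46, -4, 22, 66.

66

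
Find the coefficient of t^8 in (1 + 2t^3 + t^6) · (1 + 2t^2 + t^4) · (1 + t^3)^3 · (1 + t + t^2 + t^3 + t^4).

(1 + 2t^3 + t^6) has coefficients 1,0,0,2,0,0,1 for degrees 0…6.
(1 + 2t^2 + t^4) has coefficients 1,0,2,0,1,0,0,0,0 for degrees 0…8.
Multiplying by (1 + t^3)^3 gives running coefficients 1,0,2,3,1,6,3,3,6 for degrees 0…8.
Finally multiplying by (1 + t + t^2 + t^3 + t^4), the product of all factors after the first has coefficients 1,1,3,6,7,12,15,16,19 for degrees 0…8.
[t^8] = 1·19 + 2·12 + 1·3 = 46.

46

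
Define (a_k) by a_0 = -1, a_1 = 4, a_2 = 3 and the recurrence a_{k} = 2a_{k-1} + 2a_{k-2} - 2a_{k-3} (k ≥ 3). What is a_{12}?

47664

The ordinary generating function has denominator 1 - 2q - 2q^2 + 2q^3.
Iterating the recurrence: a_0,…,a_{12} = -1, 4, 3, 16, 30, 86, 200, 512, 1252, 3128, 7736, 19224, 47664.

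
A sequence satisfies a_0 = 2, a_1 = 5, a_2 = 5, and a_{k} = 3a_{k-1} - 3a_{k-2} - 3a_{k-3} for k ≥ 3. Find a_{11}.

The ordinary generating function has denominator 1 - 3z + 3z^2 + 3z^3.
Iterating the recurrence: a_0,…,a_{11} = 2, 5, 5, -6, -48, -141, -261, -216, 558, 3105, 8289, 13878.

13878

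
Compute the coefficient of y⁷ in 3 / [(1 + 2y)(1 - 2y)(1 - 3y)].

The denominator gives the recurrence a_n = 3a_(n−1) + 4a_(n−2) − 12a_(n−3) for n ≥ 3; the numerator fixes a_0 = 3, a_1 = 9, a_2 = 39.
Iterating: 3, 9, 39, 117, 399, 1197, 3783, 11349, so a_7 = 11349.

11349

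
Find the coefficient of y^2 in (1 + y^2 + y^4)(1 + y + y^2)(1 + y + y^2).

4

(1 + y^2 + y^4) has coefficients 1,0,1 for degrees 0…2.
(1 + y + y^2) has coefficients 1,1,1 for degrees 0…2.
Finally multiplying by (1 + y + y^2), the product of all factors after the first has coefficients 1,2,3 for degrees 0…2.
[y^2] = 1·3 + 1·1 = 4.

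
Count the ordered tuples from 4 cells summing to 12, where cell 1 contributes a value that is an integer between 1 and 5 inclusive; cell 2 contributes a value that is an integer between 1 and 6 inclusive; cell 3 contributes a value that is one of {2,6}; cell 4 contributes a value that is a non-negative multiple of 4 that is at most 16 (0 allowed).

The generating function for the choices is (q + q^2 + q^3 + q^4 + q^5)·(q + q^2 + q^3 + q^4 + q^5 + q^6)·(q^2 + q^6)·(1 + q^4 + q^8 + q^12 + q^16); the count is [q^12].
(q + q^2 + q^3 + q^4 + q^5) has coefficients 0,1,1,1,1,1 for degrees 0…5.
(q + q^2 + q^3 + q^4 + q^5 + q^6) has coefficients 0,1,1,1,1,1,1,0,0,0,0,0,0 for degrees 0…12.
Multiplying by (q^2 + q^6) gives running coefficients 0,0,0,1,1,1,1,2,2,1,1,1,1 for degrees 0…12.
Finally multiplying by (1 + q^4 + q^8 + q^12 + q^16), the product of all factors after the first has coefficients 0,0,0,1,1,1,1,3,3,2,2,4,4 for degrees 0…12.
[q^12] = 1·4 + 1·2 + 1·2 + 1·3 + 1·3 = 14.

14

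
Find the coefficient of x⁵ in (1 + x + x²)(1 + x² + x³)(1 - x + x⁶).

-1

(1 + x + x²) has coefficients 1,1,1 for degrees 0…2.
(1 + x² + x³) has coefficients 1,0,1,1,0,0 for degrees 0…5.
Finally multiplying by (1 - x + x⁶), the product of all factors after the first has coefficients 1,-1,1,0,-1,0 for degrees 0…5.
[x⁵] = 1·0 + 1·(-1) + 1·0 = -1.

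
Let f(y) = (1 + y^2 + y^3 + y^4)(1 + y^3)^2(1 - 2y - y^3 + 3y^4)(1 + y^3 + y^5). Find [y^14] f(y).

8

(1 + y^2 + y^3 + y^4) has coefficients 1,0,1,1,1 for degrees 0…4.
(1 + y^3)^2 has coefficients 1,0,0,2,0,0,1,0,0,0,0,0,0,0,0 for degrees 0…14.
Multiplying by (1 - 2y - y^3 + 3y^4) gives running coefficients 1,-2,0,1,-1,0,-1,4,0,-1,3,0,0,0,0 for degrees 0…14.
Finally multiplying by (1 + y^3 + y^5), the product of all factors after the first has coefficients 1,-2,0,2,-3,1,-2,3,1,-3,7,-1,3,3,-1 for degrees 0…14.
[y^14] = 1·(-1) + 1·3 + 1·(-1) + 1·7 = 8.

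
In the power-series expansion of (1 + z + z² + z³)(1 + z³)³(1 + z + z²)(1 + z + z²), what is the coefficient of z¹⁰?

(1 + z + z² + z³) has coefficients 1,1,1,1 for degrees 0…3.
(1 + z³)³ has coefficients 1,0,0,3,0,0,3,0,0,1,0 for degrees 0…10.
Multiplying by (1 + z + z²) gives running coefficients 1,1,1,3,3,3,3,3,3,1,1 for degrees 0…10.
Finally multiplying by (1 + z + z²), the product of all factors after the first has coefficients 1,2,3,5,7,9,9,9,9,7,5 for degrees 0…10.
[z¹⁰] = 1·5 + 1·7 + 1·9 + 1·9 = 30.

30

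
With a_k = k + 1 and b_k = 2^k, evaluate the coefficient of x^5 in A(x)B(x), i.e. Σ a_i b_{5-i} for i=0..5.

This is [x^5] in the product of the two ordinary generating functions.
Σ = 1·32 + 2·16 + 3·8 + 4·4 + 5·2 + 6·1 = 120.

120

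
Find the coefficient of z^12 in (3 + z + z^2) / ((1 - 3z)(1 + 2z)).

1102817

The denominator gives the recurrence a_n = a_(n−1) + 6a_(n−2) for n ≥ 3; the numerator fixes a_0 = 3, a_1 = 4, a_2 = 23.
Iterating: 3, 4, 23, 47, 185, 467, 1577, 4379, 13841, 40115, 123161, 363851, 1102817, so a_12 = 1102817.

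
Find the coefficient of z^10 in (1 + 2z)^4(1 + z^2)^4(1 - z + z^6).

(1 + 2z)^4 has coefficients 1,8,24,32,16 for degrees 0…4.
(1 + z^2)^4 has coefficients 1,0,4,0,6,0,4,0,1,0,0 for degrees 0…10.
Finally multiplying by (1 - z + z^6), the product of all factors after the first has coefficients 1,-1,4,-4,6,-6,5,-4,5,-1,6 for degrees 0…10.
[z^10] = 1·6 + 8·(-1) + 24·5 + 32·(-4) + 16·5 = 70.

70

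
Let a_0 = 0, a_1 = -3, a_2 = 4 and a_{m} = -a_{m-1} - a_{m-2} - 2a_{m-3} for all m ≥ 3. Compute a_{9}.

-29

The ordinary generating function has denominator 1 + x + x^2 + 2x^3.
Iterating the recurrence: a_0,…,a_{9} = 0, -3, 4, -1, 3, -10, 9, -5, 16, -29.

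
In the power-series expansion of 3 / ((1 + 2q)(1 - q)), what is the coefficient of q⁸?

513

Partial fractions give a closed form: a_n = (2)·(-2)^n + (1)·1^n.
At n = 8: a_8 = 513.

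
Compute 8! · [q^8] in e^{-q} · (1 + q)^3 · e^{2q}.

The EGF product rule gives c_8 = Σ_{k_1+k_2+k_3=8} C(8; k_1,k_2,k_3) · ∏ g_i(k_i), where e^{-q} gives (-1)^k; (1+q)^3 gives the falling factorial (3)_k; e^{2q} gives (2)^k.
g_1(k) for k = 0…8: 1, -1, 1, -1, 1, -1, 1, -1, 1.
g_2(k) for k = 0…8: 1, 3, 6, 6, 0, 0, 0, 0, 0.
g_3(k) for k = 0…8: 1, 2, 4, 8, 16, 32, 64, 128, 256.
First combine the last two factors: h(k) = Σ_j C(k,j)·g_2(j)·g_3(k−j) for k = 0…8: 1, 5, 22, 86, 304, 992, 3040, 8864, 24832.
c_8 = Σ_k C(8,k)·g_1(k)·h(8−k) = 1·1·24832 + 8·(-1)·8864 + 28·1·3040 + 56·(-1)·992 + 70·1·304 + 56·(-1)·86 + 28·1·22 + 8·(-1)·5 + 1·1·1 = 24832 − 70912 + 85120 − 55552 + 21280 − 4816 + 616 − 40 + 1 = 529.

529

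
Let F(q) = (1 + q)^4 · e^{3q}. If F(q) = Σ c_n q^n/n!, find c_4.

The EGF product rule gives c_4 = Σ_{k_1+k_2=4} C(4; k_1,k_2) · ∏ g_i(k_i), where (1+q)^4 gives the falling factorial (4)_k; e^{3q} gives (3)^k.
g_1(k) for k = 0…4: 1, 4, 12, 24, 24.
g_2(k) for k = 0…4: 1, 3, 9, 27, 81.
c_4 = Σ_k C(4,k)·g_1(k)·g_2(4−k) = 1·1·81 + 4·4·27 + 6·12·9 + 4·24·3 + 1·24·1 = 81 + 432 + 648 + 288 + 24 = 1473.

1473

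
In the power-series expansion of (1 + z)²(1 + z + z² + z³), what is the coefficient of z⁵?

(1 + z)² has coefficients 1,2,1 for degrees 0…2.
(1 + z + z² + z³) has coefficients 1,1,1,1,0,0 for degrees 0…5.
[z⁵] = 1·0 + 2·0 + 1·1 = 1.

1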